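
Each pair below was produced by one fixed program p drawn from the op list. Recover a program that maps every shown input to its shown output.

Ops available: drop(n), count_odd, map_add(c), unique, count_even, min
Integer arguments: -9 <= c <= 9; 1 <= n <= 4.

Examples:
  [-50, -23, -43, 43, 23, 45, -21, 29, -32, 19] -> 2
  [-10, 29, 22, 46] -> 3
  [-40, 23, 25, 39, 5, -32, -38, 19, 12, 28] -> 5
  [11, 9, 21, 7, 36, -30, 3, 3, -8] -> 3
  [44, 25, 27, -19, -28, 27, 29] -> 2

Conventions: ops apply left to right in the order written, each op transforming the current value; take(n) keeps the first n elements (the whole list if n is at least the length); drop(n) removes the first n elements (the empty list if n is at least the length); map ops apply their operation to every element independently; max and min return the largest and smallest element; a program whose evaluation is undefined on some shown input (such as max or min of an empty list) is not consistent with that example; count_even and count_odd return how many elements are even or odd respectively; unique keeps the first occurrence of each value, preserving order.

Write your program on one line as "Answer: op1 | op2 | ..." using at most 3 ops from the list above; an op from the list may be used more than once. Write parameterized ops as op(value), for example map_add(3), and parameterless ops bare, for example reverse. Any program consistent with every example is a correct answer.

map_add(-1) | map_add(-4) | count_odd

Check, running the answer program on each example:
  [-50, -23, -43, 43, 23, 45, -21, 29, -32, 19] -> [-51, -24, -44, 42, 22, 44, -22, 28, -33, 18] -> [-55, -28, -48, 38, 18, 40, -26, 24, -37, 14] -> 2
  [-10, 29, 22, 46] -> [-11, 28, 21, 45] -> [-15, 24, 17, 41] -> 3
  [-40, 23, 25, 39, 5, -32, -38, 19, 12, 28] -> [-41, 22, 24, 38, 4, -33, -39, 18, 11, 27] -> [-45, 18, 20, 34, 0, -37, -43, 14, 7, 23] -> 5
  [11, 9, 21, 7, 36, -30, 3, 3, -8] -> [10, 8, 20, 6, 35, -31, 2, 2, -9] -> [6, 4, 16, 2, 31, -35, -2, -2, -13] -> 3
  [44, 25, 27, -19, -28, 27, 29] -> [43, 24, 26, -20, -29, 26, 28] -> [39, 20, 22, -24, -33, 22, 24] -> 2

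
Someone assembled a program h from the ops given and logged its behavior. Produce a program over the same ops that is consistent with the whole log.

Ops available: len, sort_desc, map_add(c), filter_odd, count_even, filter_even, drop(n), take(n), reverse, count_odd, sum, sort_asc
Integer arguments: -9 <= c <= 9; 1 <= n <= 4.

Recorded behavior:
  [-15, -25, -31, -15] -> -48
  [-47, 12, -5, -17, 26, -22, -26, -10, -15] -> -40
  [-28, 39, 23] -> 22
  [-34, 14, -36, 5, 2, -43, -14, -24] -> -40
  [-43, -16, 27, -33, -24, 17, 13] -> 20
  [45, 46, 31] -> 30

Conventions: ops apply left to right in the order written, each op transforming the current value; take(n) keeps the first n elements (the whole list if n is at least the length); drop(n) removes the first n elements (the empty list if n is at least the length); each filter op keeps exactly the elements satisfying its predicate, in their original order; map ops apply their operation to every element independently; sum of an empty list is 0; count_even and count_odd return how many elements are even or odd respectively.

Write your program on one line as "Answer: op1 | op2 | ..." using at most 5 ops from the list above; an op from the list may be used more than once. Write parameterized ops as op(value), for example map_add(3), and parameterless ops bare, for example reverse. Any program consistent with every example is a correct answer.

drop(2) | filter_odd | map_add(-1) | sum

Check, running the answer program on each example:
  [-15, -25, -31, -15] -> [-31, -15] -> [-31, -15] -> [-32, -16] -> -48
  [-47, 12, -5, -17, 26, -22, -26, -10, -15] -> [-5, -17, 26, -22, -26, -10, -15] -> [-5, -17, -15] -> [-6, -18, -16] -> -40
  [-28, 39, 23] -> [23] -> [23] -> [22] -> 22
  [-34, 14, -36, 5, 2, -43, -14, -24] -> [-36, 5, 2, -43, -14, -24] -> [5, -43] -> [4, -44] -> -40
  [-43, -16, 27, -33, -24, 17, 13] -> [27, -33, -24, 17, 13] -> [27, -33, 17, 13] -> [26, -34, 16, 12] -> 20
  [45, 46, 31] -> [31] -> [31] -> [30] -> 30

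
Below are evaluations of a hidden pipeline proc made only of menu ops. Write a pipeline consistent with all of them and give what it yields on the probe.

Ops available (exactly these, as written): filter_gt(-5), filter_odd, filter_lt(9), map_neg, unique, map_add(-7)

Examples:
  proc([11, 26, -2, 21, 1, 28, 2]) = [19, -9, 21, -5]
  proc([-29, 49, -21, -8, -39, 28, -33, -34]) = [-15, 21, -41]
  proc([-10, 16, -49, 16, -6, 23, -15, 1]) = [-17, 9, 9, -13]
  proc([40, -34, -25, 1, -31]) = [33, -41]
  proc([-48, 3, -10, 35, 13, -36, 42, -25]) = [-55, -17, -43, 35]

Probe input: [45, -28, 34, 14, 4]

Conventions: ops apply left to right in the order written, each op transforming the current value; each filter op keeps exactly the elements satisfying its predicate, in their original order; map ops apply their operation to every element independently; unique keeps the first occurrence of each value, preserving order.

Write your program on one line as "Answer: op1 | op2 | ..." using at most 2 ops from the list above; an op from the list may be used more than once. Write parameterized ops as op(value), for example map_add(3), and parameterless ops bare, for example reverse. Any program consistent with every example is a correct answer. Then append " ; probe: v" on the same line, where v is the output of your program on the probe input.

map_add(-7) | filter_odd ; probe: [-35, 27, 7, -3]

Check, running the answer program on each example:
  [11, 26, -2, 21, 1, 28, 2] -> [4, 19, -9, 14, -6, 21, -5] -> [19, -9, 21, -5]
  [-29, 49, -21, -8, -39, 28, -33, -34] -> [-36, 42, -28, -15, -46, 21, -40, -41] -> [-15, 21, -41]
  [-10, 16, -49, 16, -6, 23, -15, 1] -> [-17, 9, -56, 9, -13, 16, -22, -6] -> [-17, 9, 9, -13]
  [40, -34, -25, 1, -31] -> [33, -41, -32, -6, -38] -> [33, -41]
  [-48, 3, -10, 35, 13, -36, 42, -25] -> [-55, -4, -17, 28, 6, -43, 35, -32] -> [-55, -17, -43, 35]
  probe: [45, -28, 34, 14, 4] -> [38, -35, 27, 7, -3] -> [-35, 27, 7, -3]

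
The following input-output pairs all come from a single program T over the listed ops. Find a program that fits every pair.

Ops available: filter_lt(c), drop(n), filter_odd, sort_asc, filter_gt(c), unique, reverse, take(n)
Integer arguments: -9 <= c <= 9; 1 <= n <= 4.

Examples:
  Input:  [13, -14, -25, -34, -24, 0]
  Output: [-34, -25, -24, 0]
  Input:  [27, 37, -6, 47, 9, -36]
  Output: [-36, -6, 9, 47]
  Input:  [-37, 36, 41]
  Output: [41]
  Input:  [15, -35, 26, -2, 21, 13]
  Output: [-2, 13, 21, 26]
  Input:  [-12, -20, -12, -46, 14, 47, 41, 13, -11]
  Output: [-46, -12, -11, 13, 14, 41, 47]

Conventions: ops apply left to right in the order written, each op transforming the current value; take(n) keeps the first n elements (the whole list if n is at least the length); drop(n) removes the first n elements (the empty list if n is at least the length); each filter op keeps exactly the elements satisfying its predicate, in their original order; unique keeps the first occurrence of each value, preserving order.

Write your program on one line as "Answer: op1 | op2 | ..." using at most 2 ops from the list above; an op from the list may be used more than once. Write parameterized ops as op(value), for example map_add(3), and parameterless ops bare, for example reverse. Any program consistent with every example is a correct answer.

drop(2) | sort_asc

Check, running the answer program on each example:
  [13, -14, -25, -34, -24, 0] -> [-25, -34, -24, 0] -> [-34, -25, -24, 0]
  [27, 37, -6, 47, 9, -36] -> [-6, 47, 9, -36] -> [-36, -6, 9, 47]
  [-37, 36, 41] -> [41] -> [41]
  [15, -35, 26, -2, 21, 13] -> [26, -2, 21, 13] -> [-2, 13, 21, 26]
  [-12, -20, -12, -46, 14, 47, 41, 13, -11] -> [-12, -46, 14, 47, 41, 13, -11] -> [-46, -12, -11, 13, 14, 41, 47]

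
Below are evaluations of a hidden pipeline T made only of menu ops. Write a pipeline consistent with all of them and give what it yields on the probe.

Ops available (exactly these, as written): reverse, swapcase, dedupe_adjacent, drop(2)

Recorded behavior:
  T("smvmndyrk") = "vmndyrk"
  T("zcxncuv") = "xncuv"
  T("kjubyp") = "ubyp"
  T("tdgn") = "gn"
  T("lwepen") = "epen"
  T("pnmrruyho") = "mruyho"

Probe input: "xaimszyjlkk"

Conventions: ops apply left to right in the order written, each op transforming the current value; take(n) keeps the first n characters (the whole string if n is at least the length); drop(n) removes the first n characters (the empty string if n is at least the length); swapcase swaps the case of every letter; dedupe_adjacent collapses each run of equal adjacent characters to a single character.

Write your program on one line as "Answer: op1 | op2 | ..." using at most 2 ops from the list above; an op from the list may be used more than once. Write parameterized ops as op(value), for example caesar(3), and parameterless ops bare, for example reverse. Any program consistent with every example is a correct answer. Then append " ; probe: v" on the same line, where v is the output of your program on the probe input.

drop(2) | dedupe_adjacent ; probe: "imszyjlk"

Check, running the answer program on each example:
  "smvmndyrk" -> "vmndyrk" -> "vmndyrk"
  "zcxncuv" -> "xncuv" -> "xncuv"
  "kjubyp" -> "ubyp" -> "ubyp"
  "tdgn" -> "gn" -> "gn"
  "lwepen" -> "epen" -> "epen"
  "pnmrruyho" -> "mrruyho" -> "mruyho"
  probe: "xaimszyjlkk" -> "imszyjlkk" -> "imszyjlk"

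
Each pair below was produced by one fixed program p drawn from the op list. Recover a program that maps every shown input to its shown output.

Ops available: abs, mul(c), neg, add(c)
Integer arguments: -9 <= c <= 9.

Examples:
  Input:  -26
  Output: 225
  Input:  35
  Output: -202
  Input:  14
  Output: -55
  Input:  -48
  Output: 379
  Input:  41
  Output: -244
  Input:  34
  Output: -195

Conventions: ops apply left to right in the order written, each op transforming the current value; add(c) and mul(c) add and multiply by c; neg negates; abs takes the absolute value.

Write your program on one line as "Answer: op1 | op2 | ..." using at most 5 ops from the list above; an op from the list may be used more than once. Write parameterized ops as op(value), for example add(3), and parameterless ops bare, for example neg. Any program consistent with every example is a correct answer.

neg | add(5) | neg | mul(-7) | add(8)

Check, running the answer program on each example:
  -26 -> 26 -> 31 -> -31 -> 217 -> 225
  35 -> -35 -> -30 -> 30 -> -210 -> -202
  14 -> -14 -> -9 -> 9 -> -63 -> -55
  -48 -> 48 -> 53 -> -53 -> 371 -> 379
  41 -> -41 -> -36 -> 36 -> -252 -> -244
  34 -> -34 -> -29 -> 29 -> -203 -> -195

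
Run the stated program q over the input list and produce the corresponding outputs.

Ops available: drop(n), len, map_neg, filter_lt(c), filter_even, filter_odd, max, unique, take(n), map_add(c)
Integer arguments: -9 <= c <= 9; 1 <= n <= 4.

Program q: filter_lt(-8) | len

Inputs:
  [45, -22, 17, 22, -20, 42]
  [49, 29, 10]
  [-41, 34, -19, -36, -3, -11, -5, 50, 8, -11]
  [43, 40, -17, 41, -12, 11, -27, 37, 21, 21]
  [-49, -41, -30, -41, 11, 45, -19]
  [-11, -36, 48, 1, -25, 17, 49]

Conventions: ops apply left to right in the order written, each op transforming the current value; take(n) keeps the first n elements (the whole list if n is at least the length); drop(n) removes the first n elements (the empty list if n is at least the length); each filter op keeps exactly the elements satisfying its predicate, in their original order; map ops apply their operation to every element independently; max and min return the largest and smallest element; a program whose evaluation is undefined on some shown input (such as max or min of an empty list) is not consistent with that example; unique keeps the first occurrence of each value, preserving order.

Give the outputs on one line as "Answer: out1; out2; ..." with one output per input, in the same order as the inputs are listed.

Execution, op by op:
  [45, -22, 17, 22, -20, 42] -> [-22, -20] -> 2
  [49, 29, 10] -> [] -> 0
  [-41, 34, -19, -36, -3, -11, -5, 50, 8, -11] -> [-41, -19, -36, -11, -11] -> 5
  [43, 40, -17, 41, -12, 11, -27, 37, 21, 21] -> [-17, -12, -27] -> 3
  [-49, -41, -30, -41, 11, 45, -19] -> [-49, -41, -30, -41, -19] -> 5
  [-11, -36, 48, 1, -25, 17, 49] -> [-11, -36, -25] -> 3

2; 0; 5; 3; 5; 3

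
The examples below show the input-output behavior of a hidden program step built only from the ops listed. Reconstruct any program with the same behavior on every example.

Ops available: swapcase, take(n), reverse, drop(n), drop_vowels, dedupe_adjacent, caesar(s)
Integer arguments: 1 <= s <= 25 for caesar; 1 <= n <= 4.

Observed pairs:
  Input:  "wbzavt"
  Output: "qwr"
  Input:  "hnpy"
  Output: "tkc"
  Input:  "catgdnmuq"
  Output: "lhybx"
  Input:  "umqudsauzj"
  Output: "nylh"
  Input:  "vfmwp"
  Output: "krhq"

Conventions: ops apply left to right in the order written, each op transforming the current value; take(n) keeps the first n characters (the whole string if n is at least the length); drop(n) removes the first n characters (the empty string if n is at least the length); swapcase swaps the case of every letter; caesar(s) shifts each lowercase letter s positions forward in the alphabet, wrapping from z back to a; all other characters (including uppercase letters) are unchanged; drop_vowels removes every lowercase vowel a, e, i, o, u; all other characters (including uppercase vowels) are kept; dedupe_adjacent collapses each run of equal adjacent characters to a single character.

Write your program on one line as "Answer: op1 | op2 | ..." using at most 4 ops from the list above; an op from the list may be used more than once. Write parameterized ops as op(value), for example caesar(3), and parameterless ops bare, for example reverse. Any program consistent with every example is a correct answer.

reverse | drop_vowels | caesar(21) | drop_vowels

Check, running the answer program on each example:
  "wbzavt" -> "tvazbw" -> "tvzbw" -> "oquwr" -> "qwr"
  "hnpy" -> "ypnh" -> "ypnh" -> "tkic" -> "tkc"
  "catgdnmuq" -> "qumndgtac" -> "qmndgtc" -> "lhiybox" -> "lhybx"
  "umqudsauzj" -> "jzuasduqmu" -> "jzsdqm" -> "eunylh" -> "nylh"
  "vfmwp" -> "pwmfv" -> "pwmfv" -> "krhaq" -> "krhq"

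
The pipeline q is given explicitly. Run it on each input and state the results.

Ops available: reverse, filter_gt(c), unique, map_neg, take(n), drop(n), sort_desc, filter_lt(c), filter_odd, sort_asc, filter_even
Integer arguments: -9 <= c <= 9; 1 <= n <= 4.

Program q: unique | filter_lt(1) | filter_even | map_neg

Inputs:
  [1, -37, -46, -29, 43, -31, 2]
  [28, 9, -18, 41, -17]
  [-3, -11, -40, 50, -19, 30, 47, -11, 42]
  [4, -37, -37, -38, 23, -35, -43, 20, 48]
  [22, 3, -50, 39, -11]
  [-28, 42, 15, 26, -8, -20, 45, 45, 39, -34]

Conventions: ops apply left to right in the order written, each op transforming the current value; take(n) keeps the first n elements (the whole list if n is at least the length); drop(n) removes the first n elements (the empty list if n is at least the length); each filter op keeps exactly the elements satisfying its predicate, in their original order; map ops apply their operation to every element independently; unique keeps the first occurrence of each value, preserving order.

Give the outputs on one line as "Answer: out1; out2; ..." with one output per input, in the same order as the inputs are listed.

Execution, op by op:
  [1, -37, -46, -29, 43, -31, 2] -> [1, -37, -46, -29, 43, -31, 2] -> [-37, -46, -29, -31] -> [-46] -> [46]
  [28, 9, -18, 41, -17] -> [28, 9, -18, 41, -17] -> [-18, -17] -> [-18] -> [18]
  [-3, -11, -40, 50, -19, 30, 47, -11, 42] -> [-3, -11, -40, 50, -19, 30, 47, 42] -> [-3, -11, -40, -19] -> [-40] -> [40]
  [4, -37, -37, -38, 23, -35, -43, 20, 48] -> [4, -37, -38, 23, -35, -43, 20, 48] -> [-37, -38, -35, -43] -> [-38] -> [38]
  [22, 3, -50, 39, -11] -> [22, 3, -50, 39, -11] -> [-50, -11] -> [-50] -> [50]
  [-28, 42, 15, 26, -8, -20, 45, 45, 39, -34] -> [-28, 42, 15, 26, -8, -20, 45, 39, -34] -> [-28, -8, -20, -34] -> [-28, -8, -20, -34] -> [28, 8, 20, 34]

[46]; [18]; [40]; [38]; [50]; [28, 8, 20, 34]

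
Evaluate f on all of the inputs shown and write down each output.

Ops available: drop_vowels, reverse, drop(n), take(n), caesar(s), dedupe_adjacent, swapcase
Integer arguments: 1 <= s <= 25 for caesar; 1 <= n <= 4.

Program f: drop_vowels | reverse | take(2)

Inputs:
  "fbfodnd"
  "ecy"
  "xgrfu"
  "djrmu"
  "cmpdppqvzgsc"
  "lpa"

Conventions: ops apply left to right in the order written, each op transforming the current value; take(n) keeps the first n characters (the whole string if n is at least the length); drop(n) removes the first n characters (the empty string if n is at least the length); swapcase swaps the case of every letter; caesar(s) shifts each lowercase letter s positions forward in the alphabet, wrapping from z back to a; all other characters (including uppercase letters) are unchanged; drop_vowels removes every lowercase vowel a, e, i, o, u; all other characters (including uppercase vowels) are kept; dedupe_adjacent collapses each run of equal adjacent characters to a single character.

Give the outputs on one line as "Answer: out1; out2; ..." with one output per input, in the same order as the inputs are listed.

"dn"; "yc"; "fr"; "mr"; "cs"; "pl"

Execution, op by op:
  "fbfodnd" -> "fbfdnd" -> "dndfbf" -> "dn"
  "ecy" -> "cy" -> "yc" -> "yc"
  "xgrfu" -> "xgrf" -> "frgx" -> "fr"
  "djrmu" -> "djrm" -> "mrjd" -> "mr"
  "cmpdppqvzgsc" -> "cmpdppqvzgsc" -> "csgzvqppdpmc" -> "cs"
  "lpa" -> "lp" -> "pl" -> "pl"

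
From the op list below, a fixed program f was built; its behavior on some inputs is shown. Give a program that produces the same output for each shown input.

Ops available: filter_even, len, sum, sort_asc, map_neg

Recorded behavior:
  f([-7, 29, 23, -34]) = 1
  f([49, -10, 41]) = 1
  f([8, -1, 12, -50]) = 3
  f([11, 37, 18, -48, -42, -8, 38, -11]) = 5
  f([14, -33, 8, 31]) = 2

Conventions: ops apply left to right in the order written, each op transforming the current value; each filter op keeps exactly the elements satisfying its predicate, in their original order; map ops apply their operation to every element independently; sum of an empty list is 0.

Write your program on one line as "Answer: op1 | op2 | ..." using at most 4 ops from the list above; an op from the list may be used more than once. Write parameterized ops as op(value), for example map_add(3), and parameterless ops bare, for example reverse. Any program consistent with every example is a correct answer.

filter_even | map_neg | len

Check, running the answer program on each example:
  [-7, 29, 23, -34] -> [-34] -> [34] -> 1
  [49, -10, 41] -> [-10] -> [10] -> 1
  [8, -1, 12, -50] -> [8, 12, -50] -> [-8, -12, 50] -> 3
  [11, 37, 18, -48, -42, -8, 38, -11] -> [18, -48, -42, -8, 38] -> [-18, 48, 42, 8, -38] -> 5
  [14, -33, 8, 31] -> [14, 8] -> [-14, -8] -> 2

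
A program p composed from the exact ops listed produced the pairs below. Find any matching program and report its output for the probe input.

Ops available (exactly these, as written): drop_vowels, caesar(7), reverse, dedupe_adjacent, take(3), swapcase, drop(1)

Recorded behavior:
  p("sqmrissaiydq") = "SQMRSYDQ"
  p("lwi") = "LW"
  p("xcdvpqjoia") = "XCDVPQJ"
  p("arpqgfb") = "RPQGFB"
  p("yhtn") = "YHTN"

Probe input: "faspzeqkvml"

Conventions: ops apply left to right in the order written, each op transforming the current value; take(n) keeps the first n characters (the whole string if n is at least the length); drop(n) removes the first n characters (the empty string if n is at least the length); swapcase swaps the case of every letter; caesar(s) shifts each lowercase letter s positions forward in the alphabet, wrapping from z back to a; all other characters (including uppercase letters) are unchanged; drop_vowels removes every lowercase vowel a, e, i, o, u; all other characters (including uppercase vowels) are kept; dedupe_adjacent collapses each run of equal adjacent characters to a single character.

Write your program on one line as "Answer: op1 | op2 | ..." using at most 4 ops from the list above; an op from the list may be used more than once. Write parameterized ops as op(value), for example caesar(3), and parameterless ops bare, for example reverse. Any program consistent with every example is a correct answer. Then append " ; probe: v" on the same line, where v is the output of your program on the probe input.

dedupe_adjacent | drop_vowels | swapcase ; probe: "FSPZQKVML"

Check, running the answer program on each example:
  "sqmrissaiydq" -> "sqmrisaiydq" -> "sqmrsydq" -> "SQMRSYDQ"
  "lwi" -> "lwi" -> "lw" -> "LW"
  "xcdvpqjoia" -> "xcdvpqjoia" -> "xcdvpqj" -> "XCDVPQJ"
  "arpqgfb" -> "arpqgfb" -> "rpqgfb" -> "RPQGFB"
  "yhtn" -> "yhtn" -> "yhtn" -> "YHTN"
  probe: "faspzeqkvml" -> "faspzeqkvml" -> "fspzqkvml" -> "FSPZQKVML"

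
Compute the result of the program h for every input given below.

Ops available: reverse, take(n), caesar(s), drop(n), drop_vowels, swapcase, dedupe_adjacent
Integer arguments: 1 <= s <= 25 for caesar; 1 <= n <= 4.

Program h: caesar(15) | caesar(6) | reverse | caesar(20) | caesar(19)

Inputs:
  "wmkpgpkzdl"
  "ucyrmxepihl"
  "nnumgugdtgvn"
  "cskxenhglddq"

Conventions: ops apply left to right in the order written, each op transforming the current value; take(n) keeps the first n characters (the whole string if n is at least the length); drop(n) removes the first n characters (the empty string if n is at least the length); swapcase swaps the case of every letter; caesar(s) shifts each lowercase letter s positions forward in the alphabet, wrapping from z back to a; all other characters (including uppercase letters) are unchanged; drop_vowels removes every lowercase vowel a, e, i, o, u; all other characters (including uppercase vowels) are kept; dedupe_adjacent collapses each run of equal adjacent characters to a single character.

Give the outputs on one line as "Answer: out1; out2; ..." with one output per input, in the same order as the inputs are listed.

"tlhsxoxsue"; "tpqxmfuzgkc"; "vdoblocoucvv"; "ylltopvmfsak"

Execution, op by op:
  "wmkpgpkzdl" -> "lbzevezosa" -> "rhfkbkfuyg" -> "gyufkbkfhr" -> "asozevezbl" -> "tlhsxoxsue"
  "ucyrmxepihl" -> "jrngbmtexwa" -> "pxtmhszkdcg" -> "gcdkzshmtxp" -> "awxetmbgnrj" -> "tpqxmfuzgkc"
  "nnumgugdtgvn" -> "ccjbvjvsivkc" -> "iiphbpbyobqi" -> "iqboybpbhpii" -> "ckvisvjvbjcc" -> "vdoblocoucvv"
  "cskxenhglddq" -> "rhzmtcwvassf" -> "xnfszicbgyyl" -> "lyygbcizsfnx" -> "fssavwctmzhr" -> "ylltopvmfsak"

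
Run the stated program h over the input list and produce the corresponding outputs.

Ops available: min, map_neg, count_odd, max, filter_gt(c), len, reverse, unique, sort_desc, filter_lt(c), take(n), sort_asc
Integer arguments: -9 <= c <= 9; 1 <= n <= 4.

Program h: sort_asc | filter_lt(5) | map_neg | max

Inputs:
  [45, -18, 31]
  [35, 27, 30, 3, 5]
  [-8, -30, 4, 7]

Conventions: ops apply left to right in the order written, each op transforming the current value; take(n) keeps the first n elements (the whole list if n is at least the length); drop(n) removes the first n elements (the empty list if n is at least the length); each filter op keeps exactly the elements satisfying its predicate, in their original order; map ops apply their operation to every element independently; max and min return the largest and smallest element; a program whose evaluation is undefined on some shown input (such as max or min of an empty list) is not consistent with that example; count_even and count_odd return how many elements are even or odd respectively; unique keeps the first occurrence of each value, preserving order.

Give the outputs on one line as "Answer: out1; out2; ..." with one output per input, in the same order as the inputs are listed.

18; -3; 30

Execution, op by op:
  [45, -18, 31] -> [-18, 31, 45] -> [-18] -> [18] -> 18
  [35, 27, 30, 3, 5] -> [3, 5, 27, 30, 35] -> [3] -> [-3] -> -3
  [-8, -30, 4, 7] -> [-30, -8, 4, 7] -> [-30, -8, 4] -> [30, 8, -4] -> 30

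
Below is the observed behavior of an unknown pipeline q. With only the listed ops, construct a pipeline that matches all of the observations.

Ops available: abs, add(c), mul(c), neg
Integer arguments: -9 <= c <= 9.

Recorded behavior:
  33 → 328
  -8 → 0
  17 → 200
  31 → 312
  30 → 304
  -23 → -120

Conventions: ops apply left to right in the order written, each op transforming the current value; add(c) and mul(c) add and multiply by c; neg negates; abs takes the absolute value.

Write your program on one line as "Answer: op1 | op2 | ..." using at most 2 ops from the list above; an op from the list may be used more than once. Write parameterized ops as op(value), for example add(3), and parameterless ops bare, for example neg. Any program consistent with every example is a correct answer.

add(8) | mul(8)

Check, running the answer program on each example:
  33 -> 41 -> 328
  -8 -> 0 -> 0
  17 -> 25 -> 200
  31 -> 39 -> 312
  30 -> 38 -> 304
  -23 -> -15 -> -120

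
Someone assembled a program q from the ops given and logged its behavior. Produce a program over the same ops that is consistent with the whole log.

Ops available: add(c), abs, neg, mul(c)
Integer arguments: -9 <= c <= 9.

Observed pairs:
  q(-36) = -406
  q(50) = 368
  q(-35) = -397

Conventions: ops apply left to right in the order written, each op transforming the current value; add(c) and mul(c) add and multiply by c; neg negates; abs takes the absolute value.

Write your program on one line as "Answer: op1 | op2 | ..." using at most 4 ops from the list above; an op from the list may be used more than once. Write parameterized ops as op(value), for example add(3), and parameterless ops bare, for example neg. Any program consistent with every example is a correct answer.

add(-9) | mul(-9) | add(1) | neg

Check, running the answer program on each example:
  -36 -> -45 -> 405 -> 406 -> -406
  50 -> 41 -> -369 -> -368 -> 368
  -35 -> -44 -> 396 -> 397 -> -397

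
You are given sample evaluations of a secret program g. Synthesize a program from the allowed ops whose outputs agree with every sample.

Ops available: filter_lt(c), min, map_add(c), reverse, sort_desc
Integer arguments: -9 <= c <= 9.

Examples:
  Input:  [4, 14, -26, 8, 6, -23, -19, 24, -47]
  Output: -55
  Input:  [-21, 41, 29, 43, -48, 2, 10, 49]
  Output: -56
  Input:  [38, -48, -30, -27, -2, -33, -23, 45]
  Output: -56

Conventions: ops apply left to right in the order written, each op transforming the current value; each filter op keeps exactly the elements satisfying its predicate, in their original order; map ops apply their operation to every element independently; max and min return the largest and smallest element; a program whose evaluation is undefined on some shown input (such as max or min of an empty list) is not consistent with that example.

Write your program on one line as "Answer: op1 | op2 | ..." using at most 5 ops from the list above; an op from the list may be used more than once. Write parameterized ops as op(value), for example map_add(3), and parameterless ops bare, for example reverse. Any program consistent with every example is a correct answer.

map_add(-8) | reverse | filter_lt(-3) | sort_desc | min

Check, running the answer program on each example:
  [4, 14, -26, 8, 6, -23, -19, 24, -47] -> [-4, 6, -34, 0, -2, -31, -27, 16, -55] -> [-55, 16, -27, -31, -2, 0, -34, 6, -4] -> [-55, -27, -31, -34, -4] -> [-4, -27, -31, -34, -55] -> -55
  [-21, 41, 29, 43, -48, 2, 10, 49] -> [-29, 33, 21, 35, -56, -6, 2, 41] -> [41, 2, -6, -56, 35, 21, 33, -29] -> [-6, -56, -29] -> [-6, -29, -56] -> -56
  [38, -48, -30, -27, -2, -33, -23, 45] -> [30, -56, -38, -35, -10, -41, -31, 37] -> [37, -31, -41, -10, -35, -38, -56, 30] -> [-31, -41, -10, -35, -38, -56] -> [-10, -31, -35, -38, -41, -56] -> -56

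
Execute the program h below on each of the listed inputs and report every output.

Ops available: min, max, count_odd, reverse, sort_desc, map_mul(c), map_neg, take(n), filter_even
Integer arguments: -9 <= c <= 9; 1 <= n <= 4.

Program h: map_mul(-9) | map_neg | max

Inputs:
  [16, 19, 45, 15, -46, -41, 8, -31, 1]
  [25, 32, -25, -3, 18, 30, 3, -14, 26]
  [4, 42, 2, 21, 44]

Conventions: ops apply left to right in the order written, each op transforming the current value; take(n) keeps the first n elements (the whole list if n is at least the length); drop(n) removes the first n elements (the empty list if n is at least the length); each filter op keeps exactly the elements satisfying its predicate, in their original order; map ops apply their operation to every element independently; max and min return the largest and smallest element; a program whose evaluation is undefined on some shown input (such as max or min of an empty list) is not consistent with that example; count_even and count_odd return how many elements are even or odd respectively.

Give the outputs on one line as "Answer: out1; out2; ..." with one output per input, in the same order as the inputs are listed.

405; 288; 396

Execution, op by op:
  [16, 19, 45, 15, -46, -41, 8, -31, 1] -> [-144, -171, -405, -135, 414, 369, -72, 279, -9] -> [144, 171, 405, 135, -414, -369, 72, -279, 9] -> 405
  [25, 32, -25, -3, 18, 30, 3, -14, 26] -> [-225, -288, 225, 27, -162, -270, -27, 126, -234] -> [225, 288, -225, -27, 162, 270, 27, -126, 234] -> 288
  [4, 42, 2, 21, 44] -> [-36, -378, -18, -189, -396] -> [36, 378, 18, 189, 396] -> 396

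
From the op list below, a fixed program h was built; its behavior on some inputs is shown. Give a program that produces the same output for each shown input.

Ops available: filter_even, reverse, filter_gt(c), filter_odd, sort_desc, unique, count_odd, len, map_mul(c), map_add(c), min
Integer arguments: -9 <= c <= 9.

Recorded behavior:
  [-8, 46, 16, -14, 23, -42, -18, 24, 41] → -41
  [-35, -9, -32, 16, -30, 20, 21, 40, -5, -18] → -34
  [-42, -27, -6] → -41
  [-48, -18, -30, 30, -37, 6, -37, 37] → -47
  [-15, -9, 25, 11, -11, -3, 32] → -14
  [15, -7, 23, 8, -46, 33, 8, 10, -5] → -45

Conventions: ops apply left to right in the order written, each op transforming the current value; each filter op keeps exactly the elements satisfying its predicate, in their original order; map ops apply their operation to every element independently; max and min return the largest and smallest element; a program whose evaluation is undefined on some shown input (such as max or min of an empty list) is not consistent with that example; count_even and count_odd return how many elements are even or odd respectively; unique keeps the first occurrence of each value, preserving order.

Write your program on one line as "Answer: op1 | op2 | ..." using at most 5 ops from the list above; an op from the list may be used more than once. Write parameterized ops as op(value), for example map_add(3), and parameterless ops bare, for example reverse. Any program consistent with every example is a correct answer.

map_add(1) | reverse | unique | sort_desc | min

Check, running the answer program on each example:
  [-8, 46, 16, -14, 23, -42, -18, 24, 41] -> [-7, 47, 17, -13, 24, -41, -17, 25, 42] -> [42, 25, -17, -41, 24, -13, 17, 47, -7] -> [42, 25, -17, -41, 24, -13, 17, 47, -7] -> [47, 42, 25, 24, 17, -7, -13, -17, -41] -> -41
  [-35, -9, -32, 16, -30, 20, 21, 40, -5, -18] -> [-34, -8, -31, 17, -29, 21, 22, 41, -4, -17] -> [-17, -4, 41, 22, 21, -29, 17, -31, -8, -34] -> [-17, -4, 41, 22, 21, -29, 17, -31, -8, -34] -> [41, 22, 21, 17, -4, -8, -17, -29, -31, -34] -> -34
  [-42, -27, -6] -> [-41, -26, -5] -> [-5, -26, -41] -> [-5, -26, -41] -> [-5, -26, -41] -> -41
  [-48, -18, -30, 30, -37, 6, -37, 37] -> [-47, -17, -29, 31, -36, 7, -36, 38] -> [38, -36, 7, -36, 31, -29, -17, -47] -> [38, -36, 7, 31, -29, -17, -47] -> [38, 31, 7, -17, -29, -36, -47] -> -47
  [-15, -9, 25, 11, -11, -3, 32] -> [-14, -8, 26, 12, -10, -2, 33] -> [33, -2, -10, 12, 26, -8, -14] -> [33, -2, -10, 12, 26, -8, -14] -> [33, 26, 12, -2, -8, -10, -14] -> -14
  [15, -7, 23, 8, -46, 33, 8, 10, -5] -> [16, -6, 24, 9, -45, 34, 9, 11, -4] -> [-4, 11, 9, 34, -45, 9, 24, -6, 16] -> [-4, 11, 9, 34, -45, 24, -6, 16] -> [34, 24, 16, 11, 9, -4, -6, -45] -> -45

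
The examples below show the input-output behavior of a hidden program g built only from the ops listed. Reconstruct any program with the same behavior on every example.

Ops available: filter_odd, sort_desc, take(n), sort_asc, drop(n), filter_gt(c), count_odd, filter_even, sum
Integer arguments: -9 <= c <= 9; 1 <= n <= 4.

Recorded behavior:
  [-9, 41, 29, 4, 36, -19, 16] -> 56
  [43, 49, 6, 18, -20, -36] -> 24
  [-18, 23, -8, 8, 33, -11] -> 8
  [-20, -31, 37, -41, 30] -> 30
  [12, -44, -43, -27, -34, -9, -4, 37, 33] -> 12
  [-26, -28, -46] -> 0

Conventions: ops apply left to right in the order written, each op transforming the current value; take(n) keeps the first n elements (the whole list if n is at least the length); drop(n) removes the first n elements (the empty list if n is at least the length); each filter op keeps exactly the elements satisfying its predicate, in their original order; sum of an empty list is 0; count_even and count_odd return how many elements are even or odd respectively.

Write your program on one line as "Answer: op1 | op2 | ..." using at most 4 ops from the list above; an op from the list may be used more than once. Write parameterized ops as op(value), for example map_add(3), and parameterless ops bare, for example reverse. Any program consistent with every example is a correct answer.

filter_gt(-1) | filter_even | sum

Check, running the answer program on each example:
  [-9, 41, 29, 4, 36, -19, 16] -> [41, 29, 4, 36, 16] -> [4, 36, 16] -> 56
  [43, 49, 6, 18, -20, -36] -> [43, 49, 6, 18] -> [6, 18] -> 24
  [-18, 23, -8, 8, 33, -11] -> [23, 8, 33] -> [8] -> 8
  [-20, -31, 37, -41, 30] -> [37, 30] -> [30] -> 30
  [12, -44, -43, -27, -34, -9, -4, 37, 33] -> [12, 37, 33] -> [12] -> 12
  [-26, -28, -46] -> [] -> [] -> 0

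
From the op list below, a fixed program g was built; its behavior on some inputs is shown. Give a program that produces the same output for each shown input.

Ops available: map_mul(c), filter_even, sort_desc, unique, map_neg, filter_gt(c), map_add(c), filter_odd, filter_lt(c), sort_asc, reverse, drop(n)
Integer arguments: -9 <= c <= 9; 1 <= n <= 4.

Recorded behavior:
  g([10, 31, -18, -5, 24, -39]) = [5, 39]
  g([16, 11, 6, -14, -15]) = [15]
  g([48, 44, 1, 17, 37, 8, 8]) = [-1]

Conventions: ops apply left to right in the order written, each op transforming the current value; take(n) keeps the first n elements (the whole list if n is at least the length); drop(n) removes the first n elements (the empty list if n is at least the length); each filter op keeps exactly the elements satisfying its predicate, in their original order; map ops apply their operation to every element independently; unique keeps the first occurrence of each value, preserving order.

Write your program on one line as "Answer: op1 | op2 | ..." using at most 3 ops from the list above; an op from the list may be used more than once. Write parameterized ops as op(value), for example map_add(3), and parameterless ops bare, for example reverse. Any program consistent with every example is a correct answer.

filter_lt(3) | map_neg | filter_odd

Check, running the answer program on each example:
  [10, 31, -18, -5, 24, -39] -> [-18, -5, -39] -> [18, 5, 39] -> [5, 39]
  [16, 11, 6, -14, -15] -> [-14, -15] -> [14, 15] -> [15]
  [48, 44, 1, 17, 37, 8, 8] -> [1] -> [-1] -> [-1]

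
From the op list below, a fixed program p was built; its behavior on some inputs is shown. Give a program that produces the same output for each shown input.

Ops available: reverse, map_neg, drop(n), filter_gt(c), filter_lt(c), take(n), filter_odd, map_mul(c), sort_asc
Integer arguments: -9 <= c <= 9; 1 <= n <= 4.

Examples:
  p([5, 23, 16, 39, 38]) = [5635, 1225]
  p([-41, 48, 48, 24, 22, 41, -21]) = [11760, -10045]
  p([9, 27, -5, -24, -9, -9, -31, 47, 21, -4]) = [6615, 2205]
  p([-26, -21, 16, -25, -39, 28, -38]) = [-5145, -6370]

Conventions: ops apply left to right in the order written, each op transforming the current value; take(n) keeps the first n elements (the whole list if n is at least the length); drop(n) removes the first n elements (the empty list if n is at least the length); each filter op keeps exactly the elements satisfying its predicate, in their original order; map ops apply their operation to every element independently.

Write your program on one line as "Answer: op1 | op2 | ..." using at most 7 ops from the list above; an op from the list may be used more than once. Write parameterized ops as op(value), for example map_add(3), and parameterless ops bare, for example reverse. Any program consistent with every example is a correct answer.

take(4) | reverse | map_mul(-5) | drop(2) | map_mul(7) | map_mul(-7)

Check, running the answer program on each example:
  [5, 23, 16, 39, 38] -> [5, 23, 16, 39] -> [39, 16, 23, 5] -> [-195, -80, -115, -25] -> [-115, -25] -> [-805, -175] -> [5635, 1225]
  [-41, 48, 48, 24, 22, 41, -21] -> [-41, 48, 48, 24] -> [24, 48, 48, -41] -> [-120, -240, -240, 205] -> [-240, 205] -> [-1680, 1435] -> [11760, -10045]
  [9, 27, -5, -24, -9, -9, -31, 47, 21, -4] -> [9, 27, -5, -24] -> [-24, -5, 27, 9] -> [120, 25, -135, -45] -> [-135, -45] -> [-945, -315] -> [6615, 2205]
  [-26, -21, 16, -25, -39, 28, -38] -> [-26, -21, 16, -25] -> [-25, 16, -21, -26] -> [125, -80, 105, 130] -> [105, 130] -> [735, 910] -> [-5145, -6370]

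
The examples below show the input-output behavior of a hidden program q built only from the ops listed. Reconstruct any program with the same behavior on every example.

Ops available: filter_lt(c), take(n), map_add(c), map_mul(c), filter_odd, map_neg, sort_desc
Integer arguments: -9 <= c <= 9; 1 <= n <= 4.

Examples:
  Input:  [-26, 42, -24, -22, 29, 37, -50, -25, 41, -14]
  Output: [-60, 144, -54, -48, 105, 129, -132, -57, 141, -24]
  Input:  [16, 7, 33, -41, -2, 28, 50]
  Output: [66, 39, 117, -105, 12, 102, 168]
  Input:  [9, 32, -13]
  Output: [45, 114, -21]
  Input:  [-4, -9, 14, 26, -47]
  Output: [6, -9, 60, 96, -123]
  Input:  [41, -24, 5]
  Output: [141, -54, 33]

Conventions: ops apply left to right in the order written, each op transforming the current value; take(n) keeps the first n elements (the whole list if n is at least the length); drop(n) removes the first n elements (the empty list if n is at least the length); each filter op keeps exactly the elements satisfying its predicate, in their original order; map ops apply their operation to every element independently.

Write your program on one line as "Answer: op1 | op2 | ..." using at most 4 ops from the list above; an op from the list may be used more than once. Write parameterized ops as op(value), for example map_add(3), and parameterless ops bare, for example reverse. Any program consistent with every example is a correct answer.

map_neg | map_add(-6) | map_mul(-3)

Check, running the answer program on each example:
  [-26, 42, -24, -22, 29, 37, -50, -25, 41, -14] -> [26, -42, 24, 22, -29, -37, 50, 25, -41, 14] -> [20, -48, 18, 16, -35, -43, 44, 19, -47, 8] -> [-60, 144, -54, -48, 105, 129, -132, -57, 141, -24]
  [16, 7, 33, -41, -2, 28, 50] -> [-16, -7, -33, 41, 2, -28, -50] -> [-22, -13, -39, 35, -4, -34, -56] -> [66, 39, 117, -105, 12, 102, 168]
  [9, 32, -13] -> [-9, -32, 13] -> [-15, -38, 7] -> [45, 114, -21]
  [-4, -9, 14, 26, -47] -> [4, 9, -14, -26, 47] -> [-2, 3, -20, -32, 41] -> [6, -9, 60, 96, -123]
  [41, -24, 5] -> [-41, 24, -5] -> [-47, 18, -11] -> [141, -54, 33]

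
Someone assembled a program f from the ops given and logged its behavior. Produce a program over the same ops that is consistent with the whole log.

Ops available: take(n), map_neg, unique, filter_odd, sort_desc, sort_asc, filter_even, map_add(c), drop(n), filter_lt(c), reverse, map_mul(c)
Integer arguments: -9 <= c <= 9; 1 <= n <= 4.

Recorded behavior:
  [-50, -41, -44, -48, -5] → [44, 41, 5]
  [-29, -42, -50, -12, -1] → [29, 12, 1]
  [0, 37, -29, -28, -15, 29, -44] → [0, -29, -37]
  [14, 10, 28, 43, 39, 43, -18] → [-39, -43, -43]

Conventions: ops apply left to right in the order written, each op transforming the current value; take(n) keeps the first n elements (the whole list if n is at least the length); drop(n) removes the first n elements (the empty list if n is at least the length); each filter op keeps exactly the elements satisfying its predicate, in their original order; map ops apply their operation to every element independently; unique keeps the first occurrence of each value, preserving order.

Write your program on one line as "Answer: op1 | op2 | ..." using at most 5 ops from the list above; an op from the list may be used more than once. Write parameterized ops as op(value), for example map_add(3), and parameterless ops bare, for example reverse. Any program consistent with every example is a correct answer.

sort_desc | take(3) | reverse | map_neg

Check, running the answer program on each example:
  [-50, -41, -44, -48, -5] -> [-5, -41, -44, -48, -50] -> [-5, -41, -44] -> [-44, -41, -5] -> [44, 41, 5]
  [-29, -42, -50, -12, -1] -> [-1, -12, -29, -42, -50] -> [-1, -12, -29] -> [-29, -12, -1] -> [29, 12, 1]
  [0, 37, -29, -28, -15, 29, -44] -> [37, 29, 0, -15, -28, -29, -44] -> [37, 29, 0] -> [0, 29, 37] -> [0, -29, -37]
  [14, 10, 28, 43, 39, 43, -18] -> [43, 43, 39, 28, 14, 10, -18] -> [43, 43, 39] -> [39, 43, 43] -> [-39, -43, -43]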